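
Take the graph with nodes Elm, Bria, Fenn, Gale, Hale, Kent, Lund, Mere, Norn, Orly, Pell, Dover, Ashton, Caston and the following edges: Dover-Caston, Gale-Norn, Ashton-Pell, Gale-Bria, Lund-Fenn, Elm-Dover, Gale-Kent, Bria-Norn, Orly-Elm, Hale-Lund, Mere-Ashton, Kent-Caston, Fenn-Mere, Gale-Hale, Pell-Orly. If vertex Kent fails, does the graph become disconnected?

Deleting Kent leaves 1 component (was 1) (its neighbors Gale, Caston remain connected to each other), so Kent is not a cut vertex.

No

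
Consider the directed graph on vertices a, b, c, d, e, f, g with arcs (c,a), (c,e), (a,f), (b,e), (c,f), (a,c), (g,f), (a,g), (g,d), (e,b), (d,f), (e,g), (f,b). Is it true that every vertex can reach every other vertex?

There is no directed path from d to c, so the graph is not strongly connected.

No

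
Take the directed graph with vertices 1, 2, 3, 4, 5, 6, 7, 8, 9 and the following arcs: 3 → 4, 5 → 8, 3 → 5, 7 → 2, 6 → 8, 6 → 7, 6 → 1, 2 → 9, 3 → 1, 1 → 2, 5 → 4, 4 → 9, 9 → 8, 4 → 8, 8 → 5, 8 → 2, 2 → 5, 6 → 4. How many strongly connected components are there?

{2, 4, 5, 8, 9} are all mutually reachable — one SCC of size 5.
{1} is an SCC by itself.
{3} is an SCC by itself.
{7} is an SCC by itself.
{6} is an SCC by itself.
That gives 5 strongly connected components.

5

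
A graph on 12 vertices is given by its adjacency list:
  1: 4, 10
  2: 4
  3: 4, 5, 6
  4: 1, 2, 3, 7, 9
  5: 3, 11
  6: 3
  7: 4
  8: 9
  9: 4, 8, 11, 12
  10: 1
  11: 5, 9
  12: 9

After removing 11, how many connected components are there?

1

With 11 gone, the remaining components are: {1, 2, 3, 4, 5, 6, 7, 8, 9, 10, 12}.
That is 1 component.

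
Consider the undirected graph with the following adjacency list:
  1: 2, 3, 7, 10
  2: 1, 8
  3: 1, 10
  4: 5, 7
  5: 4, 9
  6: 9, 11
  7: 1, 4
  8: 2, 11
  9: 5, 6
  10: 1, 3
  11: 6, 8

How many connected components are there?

1

Starting from 1 we can reach 1, 2, 3, 4, 5, 6, 7, 8, 9, 10, 11. That is one component of size 11.
Total: 1 component.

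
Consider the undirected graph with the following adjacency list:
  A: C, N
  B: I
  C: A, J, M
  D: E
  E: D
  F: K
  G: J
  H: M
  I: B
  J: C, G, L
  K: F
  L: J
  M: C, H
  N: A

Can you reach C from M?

From M we can reach A, C, G, H, J, L, M, N, which includes C.

Yes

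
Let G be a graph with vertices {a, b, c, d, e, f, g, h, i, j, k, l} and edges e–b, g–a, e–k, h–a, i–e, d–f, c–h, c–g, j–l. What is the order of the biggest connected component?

Starting from d we can reach d, f. That is one component of size 2.
Starting from j we can reach j, l. That is one component of size 2.
Starting from a we can reach a, c, g, h. That is one component of size 4.
Starting from b we can reach b, e, i, k. That is one component of size 4.
The largest has 4 vertices.

4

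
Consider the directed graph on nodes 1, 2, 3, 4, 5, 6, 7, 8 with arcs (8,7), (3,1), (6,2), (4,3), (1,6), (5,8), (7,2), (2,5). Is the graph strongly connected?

No

There is no directed path from 8 to 1, so the graph is not strongly connected.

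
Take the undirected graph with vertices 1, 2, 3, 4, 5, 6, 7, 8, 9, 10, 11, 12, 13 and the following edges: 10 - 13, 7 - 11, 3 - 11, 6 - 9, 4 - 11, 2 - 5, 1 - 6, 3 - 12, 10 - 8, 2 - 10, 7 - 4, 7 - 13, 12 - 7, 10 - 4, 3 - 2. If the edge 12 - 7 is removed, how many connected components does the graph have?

12 and 7 are still connected via 12-3-11-7, so the component count stays at 2.

2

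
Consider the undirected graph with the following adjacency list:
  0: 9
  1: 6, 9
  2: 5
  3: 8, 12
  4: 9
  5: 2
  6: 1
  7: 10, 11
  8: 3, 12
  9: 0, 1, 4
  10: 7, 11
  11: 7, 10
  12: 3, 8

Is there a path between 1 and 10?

No

The component containing 1 is {0, 1, 4, 6, 9}, and 10 is not in it.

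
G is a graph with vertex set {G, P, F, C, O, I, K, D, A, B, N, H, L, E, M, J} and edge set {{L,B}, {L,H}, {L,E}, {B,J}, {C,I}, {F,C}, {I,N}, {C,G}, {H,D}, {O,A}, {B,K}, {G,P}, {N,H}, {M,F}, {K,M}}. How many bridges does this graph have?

The edges on the cycle L-B-K-M-F-C-I-N-H-L are not bridges since each lies on that cycle.
But removing L-E disconnects L from E; removing H-D disconnects H from D; removing O-A disconnects O from A; removing G-P disconnects G from P — these are bridges.
In total 6 edges are bridges.

6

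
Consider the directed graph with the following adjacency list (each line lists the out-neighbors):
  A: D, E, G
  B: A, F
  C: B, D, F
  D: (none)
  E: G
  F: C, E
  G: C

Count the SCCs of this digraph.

2

{A, B, C, E, F, G} are all mutually reachable — one SCC of size 6.
{D} is an SCC by itself.
That gives 2 strongly connected components.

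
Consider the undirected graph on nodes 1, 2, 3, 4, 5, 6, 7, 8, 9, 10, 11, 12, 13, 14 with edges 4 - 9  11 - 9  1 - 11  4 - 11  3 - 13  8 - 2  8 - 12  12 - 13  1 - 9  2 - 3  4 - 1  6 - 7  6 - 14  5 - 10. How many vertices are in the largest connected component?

5

Starting from 5 we can reach 5, 10. That is one component of size 2.
Starting from 6 we can reach 6, 7, 14. That is one component of size 3.
Starting from 1 we can reach 1, 4, 9, 11. That is one component of size 4.
Starting from 2 we can reach 2, 3, 8, 12, 13. That is one component of size 5.
The largest has 5 vertices.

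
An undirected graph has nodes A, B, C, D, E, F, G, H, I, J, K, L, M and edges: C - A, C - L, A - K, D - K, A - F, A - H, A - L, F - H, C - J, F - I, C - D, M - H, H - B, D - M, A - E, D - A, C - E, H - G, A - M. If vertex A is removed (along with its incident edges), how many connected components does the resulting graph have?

1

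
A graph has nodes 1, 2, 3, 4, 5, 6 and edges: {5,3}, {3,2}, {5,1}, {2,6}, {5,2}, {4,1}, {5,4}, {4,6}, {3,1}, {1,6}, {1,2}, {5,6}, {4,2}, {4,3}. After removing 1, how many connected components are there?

With 1 gone, the remaining components are: {2, 3, 4, 5, 6}.
That is 1 component.

1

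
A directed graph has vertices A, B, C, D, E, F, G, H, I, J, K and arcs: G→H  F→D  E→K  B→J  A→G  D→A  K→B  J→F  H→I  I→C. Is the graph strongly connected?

No

There is no directed path from A to B, so the graph is not strongly connected.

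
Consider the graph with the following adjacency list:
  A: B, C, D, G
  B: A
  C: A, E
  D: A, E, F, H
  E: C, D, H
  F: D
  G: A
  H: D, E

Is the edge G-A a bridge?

Removing G-A leaves no path between G and A: the component count goes from 1 to 2. So it is a bridge.

Yes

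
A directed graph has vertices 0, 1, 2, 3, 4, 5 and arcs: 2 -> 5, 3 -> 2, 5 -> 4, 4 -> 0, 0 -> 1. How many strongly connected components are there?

6

{1} is an SCC by itself.
{4} is an SCC by itself.
{3} is an SCC by itself.
{5} is an SCC by itself.
{2} is an SCC by itself.
(and 1 more singleton SCC)
That gives 6 strongly connected components.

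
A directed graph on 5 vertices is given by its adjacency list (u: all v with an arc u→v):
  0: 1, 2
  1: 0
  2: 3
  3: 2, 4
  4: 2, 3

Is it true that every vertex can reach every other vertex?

No

There is no directed path from 3 to 1, so the graph is not strongly connected.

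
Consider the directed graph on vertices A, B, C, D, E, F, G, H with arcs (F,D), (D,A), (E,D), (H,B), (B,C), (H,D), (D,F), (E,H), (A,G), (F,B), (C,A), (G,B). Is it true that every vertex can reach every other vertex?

There is no directed path from A to H, so the graph is not strongly connected.

No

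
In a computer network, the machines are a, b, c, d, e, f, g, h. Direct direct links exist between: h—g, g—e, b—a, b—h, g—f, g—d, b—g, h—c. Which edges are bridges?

a-b, c-h, d-g, e-g, f-g

The edges on the cycle b-h-g-b are not bridges since each lies on that cycle.
But removing h—c disconnects h from c; removing g—f disconnects g from f; removing g—e disconnects g from e; removing b—a disconnects b from a — these are bridges.
In total 5 edges are bridges.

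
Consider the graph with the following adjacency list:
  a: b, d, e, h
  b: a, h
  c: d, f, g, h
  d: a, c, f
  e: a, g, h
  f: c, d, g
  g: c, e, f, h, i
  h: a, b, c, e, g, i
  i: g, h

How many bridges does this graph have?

0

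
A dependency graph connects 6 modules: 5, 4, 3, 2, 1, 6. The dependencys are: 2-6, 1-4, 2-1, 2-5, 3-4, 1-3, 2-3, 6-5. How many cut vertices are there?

1

Removing 2 increases the component count from 1 to 2, so 2 is a cut vertex.
By contrast removing 1 leaves 1 component; it is not a cut vertex. No other vertex is a cut vertex either.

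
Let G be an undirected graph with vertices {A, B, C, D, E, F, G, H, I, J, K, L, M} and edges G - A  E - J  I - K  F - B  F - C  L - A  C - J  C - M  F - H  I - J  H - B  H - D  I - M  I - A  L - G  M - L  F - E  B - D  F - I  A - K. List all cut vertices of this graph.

Removing F increases the component count from 1 to 2, so F is a cut vertex.
By contrast removing M leaves 1 component; it is not a cut vertex. No other vertex is a cut vertex either.

F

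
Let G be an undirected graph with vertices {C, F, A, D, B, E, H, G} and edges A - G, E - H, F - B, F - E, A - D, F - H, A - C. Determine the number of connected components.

2

Starting from A we can reach A, C, D, G. That is one component of size 4.
Starting from B we can reach B, E, F, H. That is one component of size 4.
Total: 2 components.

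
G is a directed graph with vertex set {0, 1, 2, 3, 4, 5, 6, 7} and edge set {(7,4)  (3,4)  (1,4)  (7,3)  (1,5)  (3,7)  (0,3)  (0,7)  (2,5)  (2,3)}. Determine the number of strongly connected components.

{3, 7} are all mutually reachable — one SCC of size 2.
{2} is an SCC by itself.
{0} is an SCC by itself.
{6} is an SCC by itself.
{4} is an SCC by itself.
(and 2 more singleton SCCs)
That gives 7 strongly connected components.

7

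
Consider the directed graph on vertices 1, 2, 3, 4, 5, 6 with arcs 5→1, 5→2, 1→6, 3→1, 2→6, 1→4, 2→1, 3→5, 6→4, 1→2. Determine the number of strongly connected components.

5

{1, 2} are all mutually reachable — one SCC of size 2.
{6} is an SCC by itself.
{4} is an SCC by itself.
{3} is an SCC by itself.
{5} is an SCC by itself.
That gives 5 strongly connected components.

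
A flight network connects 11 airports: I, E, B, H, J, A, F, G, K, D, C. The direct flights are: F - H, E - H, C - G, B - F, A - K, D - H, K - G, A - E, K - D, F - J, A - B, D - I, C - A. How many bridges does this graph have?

The edges on the cycle A-B-F-H-D-K-A are not bridges since each lies on that cycle.
But removing J - F disconnects J from F; removing I - D disconnects I from D — these are bridges.
That makes 2 bridges.

2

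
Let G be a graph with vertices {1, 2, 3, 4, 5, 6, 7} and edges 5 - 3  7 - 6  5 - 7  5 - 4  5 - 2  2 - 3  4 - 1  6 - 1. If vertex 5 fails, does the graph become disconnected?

Deleting 5 raises the number of components from 1 to 2, so 5 is a cut vertex.

Yes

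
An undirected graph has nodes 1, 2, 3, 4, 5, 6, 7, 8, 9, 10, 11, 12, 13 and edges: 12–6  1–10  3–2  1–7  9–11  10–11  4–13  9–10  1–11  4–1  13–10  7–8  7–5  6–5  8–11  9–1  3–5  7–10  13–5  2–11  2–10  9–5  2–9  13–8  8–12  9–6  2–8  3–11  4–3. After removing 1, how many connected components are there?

1

With 1 gone, the remaining components are: {2, 3, 4, 5, 6, 7, 8, 9, 10, 11, 12, 13}.
That is 1 component.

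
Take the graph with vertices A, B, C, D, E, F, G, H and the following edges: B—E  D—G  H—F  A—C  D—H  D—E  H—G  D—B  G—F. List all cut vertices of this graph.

Removing D increases the component count from 2 to 3, so D is a cut vertex.
By contrast removing B leaves 2 components; it is not a cut vertex. No other vertex is a cut vertex either.

D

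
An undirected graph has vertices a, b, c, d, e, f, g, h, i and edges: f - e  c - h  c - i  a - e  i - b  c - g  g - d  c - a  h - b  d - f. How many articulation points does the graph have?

1

Removing c increases the component count from 1 to 2, so c is a cut vertex.
By contrast removing f leaves 1 component; it is not a cut vertex. No other vertex is a cut vertex either.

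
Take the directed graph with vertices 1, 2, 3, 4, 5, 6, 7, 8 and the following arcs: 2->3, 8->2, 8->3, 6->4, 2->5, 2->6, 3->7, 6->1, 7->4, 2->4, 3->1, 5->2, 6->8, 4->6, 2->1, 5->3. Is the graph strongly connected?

No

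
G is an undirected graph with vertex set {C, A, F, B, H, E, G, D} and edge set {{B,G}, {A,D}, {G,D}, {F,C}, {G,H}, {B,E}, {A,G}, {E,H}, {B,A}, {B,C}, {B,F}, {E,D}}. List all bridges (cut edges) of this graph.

The edges on the cycle B-F-C-B are not bridges since each lies on that cycle.
Every edge lies on some cycle, so there are no bridges.

none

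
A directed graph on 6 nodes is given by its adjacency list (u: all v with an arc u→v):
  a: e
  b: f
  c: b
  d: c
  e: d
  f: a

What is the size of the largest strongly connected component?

{a, b, c, d, e, f} are all mutually reachable — one SCC of size 6.
The largest has 6 vertices.

6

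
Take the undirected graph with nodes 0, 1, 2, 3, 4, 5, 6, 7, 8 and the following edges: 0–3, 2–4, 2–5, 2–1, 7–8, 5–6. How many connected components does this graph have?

3

Starting from 0 we can reach 0, 3. That is one component of size 2.
Starting from 7 we can reach 7, 8. That is one component of size 2.
Starting from 1 we can reach 1, 2, 4, 5, 6. That is one component of size 5.
Total: 3 components.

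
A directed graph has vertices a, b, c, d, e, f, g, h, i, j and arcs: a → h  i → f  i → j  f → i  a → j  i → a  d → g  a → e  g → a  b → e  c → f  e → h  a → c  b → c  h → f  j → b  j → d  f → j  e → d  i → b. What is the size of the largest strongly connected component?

10

{a, b, c, d, e, f, g, h, i, j} are all mutually reachable — one SCC of size 10.
The largest has 10 vertices.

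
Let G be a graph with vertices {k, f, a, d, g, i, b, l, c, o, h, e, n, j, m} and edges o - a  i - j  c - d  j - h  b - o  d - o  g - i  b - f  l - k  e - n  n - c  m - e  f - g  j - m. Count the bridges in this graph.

3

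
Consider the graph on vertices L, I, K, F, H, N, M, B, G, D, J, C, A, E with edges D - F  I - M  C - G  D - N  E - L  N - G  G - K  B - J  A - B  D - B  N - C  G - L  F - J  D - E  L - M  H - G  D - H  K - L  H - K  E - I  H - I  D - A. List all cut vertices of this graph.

Removing D increases the component count from 1 to 2, so D is a cut vertex.
By contrast removing L leaves 1 component; it is not a cut vertex. No other vertex is a cut vertex either.

D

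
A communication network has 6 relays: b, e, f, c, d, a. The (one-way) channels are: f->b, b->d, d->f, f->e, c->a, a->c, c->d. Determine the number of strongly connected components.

3

{b, d, f} are all mutually reachable — one SCC of size 3.
{a, c} are all mutually reachable — one SCC of size 2.
{e} is an SCC by itself.
That gives 3 strongly connected components.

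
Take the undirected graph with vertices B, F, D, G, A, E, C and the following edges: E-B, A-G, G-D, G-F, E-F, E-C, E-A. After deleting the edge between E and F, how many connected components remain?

E and F are still connected via E-A-G-F, so the component count stays at 1.

1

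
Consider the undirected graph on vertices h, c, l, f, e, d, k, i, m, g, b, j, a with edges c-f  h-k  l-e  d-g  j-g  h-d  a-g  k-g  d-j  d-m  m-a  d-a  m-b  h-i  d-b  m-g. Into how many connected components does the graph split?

Starting from e we can reach e, l. That is one component of size 2.
Starting from c we can reach c, f. That is one component of size 2.
Starting from a we can reach a, b, d, g, h, i, j, k, m. That is one component of size 9.
Total: 3 components.

3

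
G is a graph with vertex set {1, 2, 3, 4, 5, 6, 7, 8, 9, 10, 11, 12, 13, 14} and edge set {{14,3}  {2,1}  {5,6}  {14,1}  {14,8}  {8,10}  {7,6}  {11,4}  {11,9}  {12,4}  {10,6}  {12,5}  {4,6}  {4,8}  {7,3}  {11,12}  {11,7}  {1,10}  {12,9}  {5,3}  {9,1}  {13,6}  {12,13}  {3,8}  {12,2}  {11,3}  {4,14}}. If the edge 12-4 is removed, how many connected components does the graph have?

1

12 and 4 are still connected via 12-11-4, so the component count stays at 1.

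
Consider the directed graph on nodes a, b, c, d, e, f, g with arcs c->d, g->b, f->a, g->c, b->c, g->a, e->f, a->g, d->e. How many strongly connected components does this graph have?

1

{a, b, c, d, e, f, g} are all mutually reachable — one SCC of size 7.
That gives 1 strongly connected component.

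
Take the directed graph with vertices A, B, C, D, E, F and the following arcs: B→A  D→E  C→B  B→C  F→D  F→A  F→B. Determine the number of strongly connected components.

{B, C} are all mutually reachable — one SCC of size 2.
{A} is an SCC by itself.
{D} is an SCC by itself.
{F} is an SCC by itself.
{E} is an SCC by itself.
That gives 5 strongly connected components.

5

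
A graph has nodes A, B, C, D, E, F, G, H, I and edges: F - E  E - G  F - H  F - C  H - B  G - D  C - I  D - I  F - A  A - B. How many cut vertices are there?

Removing F increases the component count from 1 to 2, so F is a cut vertex.
By contrast removing H leaves 1 component; it is not a cut vertex. No other vertex is a cut vertex either.

1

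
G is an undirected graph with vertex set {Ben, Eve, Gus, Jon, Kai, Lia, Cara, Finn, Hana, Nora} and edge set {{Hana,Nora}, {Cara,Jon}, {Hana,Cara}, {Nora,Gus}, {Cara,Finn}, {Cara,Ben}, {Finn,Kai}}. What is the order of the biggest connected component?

Eve is isolated — a component by itself.
Lia is isolated — a component by itself.
Starting from Ben we can reach Ben, Gus, Jon, Kai, Cara, Finn, Hana, Nora. That is one component of size 8.
The largest has 8 vertices.

8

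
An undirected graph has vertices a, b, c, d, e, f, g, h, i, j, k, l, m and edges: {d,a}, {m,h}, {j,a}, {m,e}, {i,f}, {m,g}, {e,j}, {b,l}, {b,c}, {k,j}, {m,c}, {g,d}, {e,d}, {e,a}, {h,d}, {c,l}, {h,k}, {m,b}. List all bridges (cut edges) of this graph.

The edges on the cycle m-b-l-c-m are not bridges since each lies on that cycle.
But removing i—f disconnects i from f — this is a bridge.

f-i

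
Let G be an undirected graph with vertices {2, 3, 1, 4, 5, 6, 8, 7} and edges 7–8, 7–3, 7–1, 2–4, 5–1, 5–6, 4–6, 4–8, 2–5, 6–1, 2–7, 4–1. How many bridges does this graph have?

1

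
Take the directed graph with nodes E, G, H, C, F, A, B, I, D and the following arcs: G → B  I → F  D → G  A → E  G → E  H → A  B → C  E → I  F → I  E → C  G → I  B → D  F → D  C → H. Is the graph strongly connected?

From H we can reach every vertex (A, B, C, D, E, F, G, H, I), and every vertex can reach H (A, B, C, D, E, F, G, H, I). So the whole graph is one strongly connected component.

Yes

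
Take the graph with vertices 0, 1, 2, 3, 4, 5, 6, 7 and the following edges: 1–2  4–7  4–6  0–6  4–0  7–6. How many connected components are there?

3 is isolated — a component by itself.
5 is isolated — a component by itself.
Starting from 1 we can reach 1, 2. That is one component of size 2.
Starting from 0 we can reach 0, 4, 6, 7. That is one component of size 4.
Total: 4 components.

4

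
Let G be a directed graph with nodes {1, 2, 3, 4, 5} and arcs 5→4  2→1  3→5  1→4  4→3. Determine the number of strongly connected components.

{3, 4, 5} are all mutually reachable — one SCC of size 3.
{1} is an SCC by itself.
{2} is an SCC by itself.
That gives 3 strongly connected components.

3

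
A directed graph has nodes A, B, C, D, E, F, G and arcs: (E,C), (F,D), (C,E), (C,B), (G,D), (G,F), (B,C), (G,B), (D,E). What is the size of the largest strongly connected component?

3

{B, C, E} are all mutually reachable — one SCC of size 3.
{A} is an SCC by itself.
{D} is an SCC by itself.
{F} is an SCC by itself.
{G} is an SCC by itself.
The largest has 3 vertices.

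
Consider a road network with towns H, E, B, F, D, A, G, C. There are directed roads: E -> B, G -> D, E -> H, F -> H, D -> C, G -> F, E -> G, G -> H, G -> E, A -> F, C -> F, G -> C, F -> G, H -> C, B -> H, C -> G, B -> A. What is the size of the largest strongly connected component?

8

{A, B, C, D, E, F, G, H} are all mutually reachable — one SCC of size 8.
The largest has 8 vertices.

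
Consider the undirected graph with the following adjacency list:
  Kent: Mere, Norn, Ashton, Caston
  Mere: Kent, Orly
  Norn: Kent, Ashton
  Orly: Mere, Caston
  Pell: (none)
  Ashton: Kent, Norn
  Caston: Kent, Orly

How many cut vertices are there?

1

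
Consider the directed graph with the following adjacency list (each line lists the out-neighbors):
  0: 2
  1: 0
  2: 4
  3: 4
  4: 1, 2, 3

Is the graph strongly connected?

From 2 we can reach every vertex (0, 1, 2, 3, 4), and every vertex can reach 2 (0, 1, 2, 3, 4). So the whole graph is one strongly connected component.

Yes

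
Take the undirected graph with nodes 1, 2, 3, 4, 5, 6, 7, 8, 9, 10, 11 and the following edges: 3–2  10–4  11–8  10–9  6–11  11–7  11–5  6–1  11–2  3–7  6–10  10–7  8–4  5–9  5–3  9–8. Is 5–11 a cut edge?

No

After removing 5–11, the path 5-3-2-11 still connects them, so the edge is not a bridge.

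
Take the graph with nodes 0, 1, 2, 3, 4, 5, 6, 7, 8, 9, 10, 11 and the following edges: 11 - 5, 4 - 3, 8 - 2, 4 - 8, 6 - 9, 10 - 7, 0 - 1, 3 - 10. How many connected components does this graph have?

4

Starting from 0 we can reach 0, 1. That is one component of size 2.
Starting from 6 we can reach 6, 9. That is one component of size 2.
Starting from 5 we can reach 5, 11. That is one component of size 2.
Starting from 2 we can reach 2, 3, 4, 7, 8, 10. That is one component of size 6.
Total: 4 components.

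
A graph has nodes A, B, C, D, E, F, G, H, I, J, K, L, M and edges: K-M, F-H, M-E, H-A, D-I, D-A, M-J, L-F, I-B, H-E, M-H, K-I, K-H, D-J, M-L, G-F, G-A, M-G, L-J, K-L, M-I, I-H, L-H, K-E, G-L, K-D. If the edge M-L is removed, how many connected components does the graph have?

2

M and L are still connected via M-K-L, so the component count stays at 2.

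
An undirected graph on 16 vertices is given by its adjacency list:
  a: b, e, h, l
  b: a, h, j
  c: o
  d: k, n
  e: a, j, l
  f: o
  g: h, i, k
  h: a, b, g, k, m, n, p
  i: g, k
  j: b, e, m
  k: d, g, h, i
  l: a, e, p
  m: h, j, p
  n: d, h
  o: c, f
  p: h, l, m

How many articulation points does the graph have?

2

Removing h increases the component count from 2 to 3, so h is a cut vertex.
Removing o increases the component count from 2 to 3, so o is a cut vertex.
By contrast removing a leaves 2 components; it is not a cut vertex. No other vertex is a cut vertex either.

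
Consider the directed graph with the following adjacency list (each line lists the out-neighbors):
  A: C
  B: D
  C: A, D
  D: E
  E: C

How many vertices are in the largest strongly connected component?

{A, C, D, E} are all mutually reachable — one SCC of size 4.
{B} is an SCC by itself.
The largest has 4 vertices.

4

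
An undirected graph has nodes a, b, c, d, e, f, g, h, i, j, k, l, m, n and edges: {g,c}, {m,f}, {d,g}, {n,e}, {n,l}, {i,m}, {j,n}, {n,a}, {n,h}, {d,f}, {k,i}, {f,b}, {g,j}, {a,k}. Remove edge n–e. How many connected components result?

2

Before removal there is 1 component.
n–e is a bridge — removing it separates n's side from e's side.
After removal: 2 components.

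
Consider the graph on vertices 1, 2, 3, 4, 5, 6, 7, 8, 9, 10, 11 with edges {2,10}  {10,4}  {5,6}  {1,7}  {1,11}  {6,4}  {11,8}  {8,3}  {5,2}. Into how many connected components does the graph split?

3

9 is isolated — a component by itself.
Starting from 2 we can reach 2, 4, 5, 6, 10. That is one component of size 5.
Starting from 1 we can reach 1, 3, 7, 8, 11. That is one component of size 5.
Total: 3 components.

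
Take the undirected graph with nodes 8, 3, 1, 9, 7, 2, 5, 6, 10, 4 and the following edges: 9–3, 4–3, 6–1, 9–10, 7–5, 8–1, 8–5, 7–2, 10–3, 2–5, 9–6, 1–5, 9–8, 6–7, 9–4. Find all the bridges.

none

The edges on the cycle 7-2-5-7 are not bridges since each lies on that cycle.
Every edge lies on some cycle, so there are no bridges.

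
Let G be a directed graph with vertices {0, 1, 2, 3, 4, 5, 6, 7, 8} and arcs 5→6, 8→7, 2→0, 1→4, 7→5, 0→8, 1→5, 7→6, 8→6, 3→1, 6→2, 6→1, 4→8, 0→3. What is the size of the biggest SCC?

9

{0, 1, 2, 3, 4, 5, 6, 7, 8} are all mutually reachable — one SCC of size 9.
The largest has 9 vertices.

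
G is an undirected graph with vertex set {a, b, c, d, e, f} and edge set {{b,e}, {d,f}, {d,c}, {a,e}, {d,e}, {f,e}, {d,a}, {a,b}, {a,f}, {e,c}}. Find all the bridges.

The edges on the cycle a-b-e-a are not bridges since each lies on that cycle.
Every edge lies on some cycle, so there are no bridges.

none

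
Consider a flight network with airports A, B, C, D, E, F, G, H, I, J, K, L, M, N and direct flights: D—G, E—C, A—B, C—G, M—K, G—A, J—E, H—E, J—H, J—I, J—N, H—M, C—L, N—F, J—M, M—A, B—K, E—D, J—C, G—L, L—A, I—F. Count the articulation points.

1

Removing J increases the component count from 1 to 2, so J is a cut vertex.
By contrast removing I leaves 1 component; it is not a cut vertex. No other vertex is a cut vertex either.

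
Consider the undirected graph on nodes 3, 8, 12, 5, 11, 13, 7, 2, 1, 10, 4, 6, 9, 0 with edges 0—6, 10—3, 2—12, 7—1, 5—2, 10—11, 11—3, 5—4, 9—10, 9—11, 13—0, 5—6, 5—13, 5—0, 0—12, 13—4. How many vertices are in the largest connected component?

7

8 is isolated — a component by itself.
Starting from 1 we can reach 1, 7. That is one component of size 2.
Starting from 3 we can reach 3, 9, 10, 11. That is one component of size 4.
Starting from 0 we can reach 0, 2, 4, 5, 6, 12, 13. That is one component of size 7.
The largest has 7 vertices.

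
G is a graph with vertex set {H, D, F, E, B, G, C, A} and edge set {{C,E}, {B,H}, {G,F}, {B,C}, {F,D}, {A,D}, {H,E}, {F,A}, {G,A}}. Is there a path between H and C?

Yes

From H we can reach B, C, E, H, which includes C.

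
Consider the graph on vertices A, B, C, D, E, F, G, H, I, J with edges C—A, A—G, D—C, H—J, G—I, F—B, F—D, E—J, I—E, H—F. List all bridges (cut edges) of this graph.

B-F

The edges on the cycle H-F-D-C-A-G-I-E-J-H are not bridges since each lies on that cycle.
But removing F—B disconnects F from B — this is a bridge.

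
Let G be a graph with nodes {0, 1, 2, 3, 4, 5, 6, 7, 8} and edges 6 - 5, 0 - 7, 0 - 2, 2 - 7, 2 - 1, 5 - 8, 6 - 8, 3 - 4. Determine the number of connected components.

3

Starting from 3 we can reach 3, 4. That is one component of size 2.
Starting from 5 we can reach 5, 6, 8. That is one component of size 3.
Starting from 0 we can reach 0, 1, 2, 7. That is one component of size 4.
Total: 3 components.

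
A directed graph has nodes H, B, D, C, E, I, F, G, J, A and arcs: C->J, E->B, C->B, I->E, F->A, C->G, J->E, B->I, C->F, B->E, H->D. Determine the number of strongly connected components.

8

{B, E, I} are all mutually reachable — one SCC of size 3.
{A} is an SCC by itself.
{G} is an SCC by itself.
{C} is an SCC by itself.
{J} is an SCC by itself.
(and 3 more singleton SCCs)
That gives 8 strongly connected components.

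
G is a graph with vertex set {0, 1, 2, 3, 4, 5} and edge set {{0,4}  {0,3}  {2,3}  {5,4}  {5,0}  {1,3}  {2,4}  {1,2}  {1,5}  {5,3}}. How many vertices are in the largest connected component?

Starting from 0 we can reach 0, 1, 2, 3, 4, 5. That is one component of size 6.
The largest has 6 vertices.

6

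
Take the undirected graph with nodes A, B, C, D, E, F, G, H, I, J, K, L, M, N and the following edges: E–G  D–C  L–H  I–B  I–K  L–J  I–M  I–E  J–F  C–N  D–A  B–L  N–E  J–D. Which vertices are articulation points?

D, E, I, J, L

Removing D increases the component count from 1 to 2, so D is a cut vertex.
Removing E increases the component count from 1 to 2, so E is a cut vertex.
Removing I increases the component count from 1 to 3, so I is a cut vertex.
Likewise J, L are cut vertices.
By contrast removing N leaves 1 component; it is not a cut vertex. No other vertex is a cut vertex either.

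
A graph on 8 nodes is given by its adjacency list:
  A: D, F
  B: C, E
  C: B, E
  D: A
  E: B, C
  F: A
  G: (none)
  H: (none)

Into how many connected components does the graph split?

H is isolated — a component by itself.
G is isolated — a component by itself.
Starting from B we can reach B, C, E. That is one component of size 3.
Starting from A we can reach A, D, F. That is one component of size 3.
Total: 4 components.

4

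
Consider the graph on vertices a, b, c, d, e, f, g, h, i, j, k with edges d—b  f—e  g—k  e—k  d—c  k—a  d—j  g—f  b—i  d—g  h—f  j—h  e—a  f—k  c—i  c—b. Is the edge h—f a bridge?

After removing h—f, the path h-j-d-g-f still connects them, so the edge is not a bridge.

No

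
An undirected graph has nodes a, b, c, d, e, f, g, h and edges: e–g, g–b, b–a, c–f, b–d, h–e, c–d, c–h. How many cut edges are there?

The edges on the cycle c-h-e-g-b-d-c are not bridges since each lies on that cycle.
But removing c–f disconnects c from f; removing b–a disconnects b from a — these are bridges.
That makes 2 bridges.

2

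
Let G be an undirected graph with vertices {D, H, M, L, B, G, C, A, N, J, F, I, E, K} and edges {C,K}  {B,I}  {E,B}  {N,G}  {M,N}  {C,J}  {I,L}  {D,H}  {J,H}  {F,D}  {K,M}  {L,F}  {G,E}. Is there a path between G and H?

Yes

From G we can reach B, C, D, E, F, G, H, I, J, K, L, M, N, which includes H.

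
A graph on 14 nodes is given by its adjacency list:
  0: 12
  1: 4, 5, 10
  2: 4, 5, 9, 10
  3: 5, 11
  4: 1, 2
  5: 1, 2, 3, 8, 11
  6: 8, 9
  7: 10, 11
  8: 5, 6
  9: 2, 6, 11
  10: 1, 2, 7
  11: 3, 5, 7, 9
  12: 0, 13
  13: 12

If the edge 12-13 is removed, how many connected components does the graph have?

Before removal there are 2 components.
12-13 is a bridge — removing it separates 12's side from 13's side.
After removal: 3 components.

3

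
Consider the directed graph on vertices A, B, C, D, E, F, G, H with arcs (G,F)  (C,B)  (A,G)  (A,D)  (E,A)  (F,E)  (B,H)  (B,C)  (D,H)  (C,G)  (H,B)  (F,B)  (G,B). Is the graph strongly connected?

Yes

From B we can reach every vertex (A, B, C, D, E, F, G, H), and every vertex can reach B (A, B, C, D, E, F, G, H). So the whole graph is one strongly connected component.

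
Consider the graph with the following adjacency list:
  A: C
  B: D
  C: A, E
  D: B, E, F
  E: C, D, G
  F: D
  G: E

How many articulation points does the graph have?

Removing C increases the component count from 1 to 2, so C is a cut vertex.
Removing D increases the component count from 1 to 3, so D is a cut vertex.
Removing E increases the component count from 1 to 3, so E is a cut vertex.
By contrast removing B leaves 1 component; it is not a cut vertex. No other vertex is a cut vertex either.

3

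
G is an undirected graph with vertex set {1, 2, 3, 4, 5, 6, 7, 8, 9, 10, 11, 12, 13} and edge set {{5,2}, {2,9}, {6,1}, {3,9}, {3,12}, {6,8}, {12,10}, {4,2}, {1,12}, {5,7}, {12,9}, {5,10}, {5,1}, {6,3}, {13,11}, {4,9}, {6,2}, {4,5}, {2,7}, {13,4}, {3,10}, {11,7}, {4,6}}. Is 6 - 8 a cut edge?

Yes

Removing 6 - 8 leaves no path between 6 and 8: the component count goes from 1 to 2. So it is a bridge.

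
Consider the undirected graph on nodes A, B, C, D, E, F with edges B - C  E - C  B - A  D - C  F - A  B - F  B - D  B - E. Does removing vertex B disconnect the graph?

Yes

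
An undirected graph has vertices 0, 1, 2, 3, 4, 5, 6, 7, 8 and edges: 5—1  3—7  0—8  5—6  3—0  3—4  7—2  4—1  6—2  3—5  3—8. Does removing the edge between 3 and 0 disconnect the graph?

After removing 3—0, the path 3-8-0 still connects them, so the edge is not a bridge.

No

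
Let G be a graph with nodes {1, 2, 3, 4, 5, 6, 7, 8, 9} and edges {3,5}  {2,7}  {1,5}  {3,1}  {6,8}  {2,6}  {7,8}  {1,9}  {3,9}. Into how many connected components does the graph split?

3

4 is isolated — a component by itself.
Starting from 2 we can reach 2, 6, 7, 8. That is one component of size 4.
Starting from 1 we can reach 1, 3, 5, 9. That is one component of size 4.
Total: 3 components.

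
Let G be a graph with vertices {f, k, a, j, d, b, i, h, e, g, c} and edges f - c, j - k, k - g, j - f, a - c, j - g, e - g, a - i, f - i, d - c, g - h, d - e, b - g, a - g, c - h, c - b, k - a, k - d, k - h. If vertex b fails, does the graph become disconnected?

Deleting b leaves 1 component (was 1) (its neighbors c, g remain connected to each other), so b is not a cut vertex.

No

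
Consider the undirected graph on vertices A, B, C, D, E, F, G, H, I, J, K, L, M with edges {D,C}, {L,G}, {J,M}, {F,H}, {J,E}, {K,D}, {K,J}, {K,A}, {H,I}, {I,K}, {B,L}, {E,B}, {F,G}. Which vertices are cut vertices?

D, J, K

Removing D increases the component count from 1 to 2, so D is a cut vertex.
Removing J increases the component count from 1 to 2, so J is a cut vertex.
Removing K increases the component count from 1 to 3, so K is a cut vertex.
By contrast removing F leaves 1 component; it is not a cut vertex. No other vertex is a cut vertex either.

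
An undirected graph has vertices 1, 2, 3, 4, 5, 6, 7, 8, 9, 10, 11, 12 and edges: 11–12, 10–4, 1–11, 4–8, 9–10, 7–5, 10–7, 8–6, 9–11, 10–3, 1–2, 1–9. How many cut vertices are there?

7

Removing 1 increases the component count from 1 to 2, so 1 is a cut vertex.
Removing 4 increases the component count from 1 to 2, so 4 is a cut vertex.
Removing 7 increases the component count from 1 to 2, so 7 is a cut vertex.
Likewise 8, 9, 10, 11 are cut vertices.
By contrast removing 6 leaves 1 component; it is not a cut vertex. No other vertex is a cut vertex either.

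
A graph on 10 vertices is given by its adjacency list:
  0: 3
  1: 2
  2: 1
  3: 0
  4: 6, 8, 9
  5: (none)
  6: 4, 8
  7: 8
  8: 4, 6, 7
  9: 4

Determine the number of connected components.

5 is isolated — a component by itself.
Starting from 0 we can reach 0, 3. That is one component of size 2.
Starting from 1 we can reach 1, 2. That is one component of size 2.
Starting from 4 we can reach 4, 6, 7, 8, 9. That is one component of size 5.
Total: 4 components.

4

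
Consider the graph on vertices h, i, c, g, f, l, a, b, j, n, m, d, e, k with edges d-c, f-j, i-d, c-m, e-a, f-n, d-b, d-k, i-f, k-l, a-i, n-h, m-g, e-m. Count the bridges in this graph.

The edges on the cycle e-a-i-d-c-m-e are not bridges since each lies on that cycle.
But removing n-h disconnects n from h; removing b-d disconnects b from d; removing i-f disconnects i from f; removing k-d disconnects k from d — these are bridges.
In total 8 edges are bridges.

8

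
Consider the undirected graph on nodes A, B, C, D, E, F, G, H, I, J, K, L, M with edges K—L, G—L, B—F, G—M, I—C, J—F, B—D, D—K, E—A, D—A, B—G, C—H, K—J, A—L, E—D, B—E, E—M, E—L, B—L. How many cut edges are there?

The edges on the cycle B-G-M-E-B are not bridges since each lies on that cycle.
But removing I—C disconnects I from C; removing C—H disconnects C from H — these are bridges.
That makes 2 bridges.

2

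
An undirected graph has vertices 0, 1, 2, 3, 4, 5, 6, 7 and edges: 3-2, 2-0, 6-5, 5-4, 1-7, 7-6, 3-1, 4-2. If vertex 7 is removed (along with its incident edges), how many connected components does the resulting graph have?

1

With 7 gone, the remaining components are: {0, 1, 2, 3, 4, 5, 6}.
That is 1 component.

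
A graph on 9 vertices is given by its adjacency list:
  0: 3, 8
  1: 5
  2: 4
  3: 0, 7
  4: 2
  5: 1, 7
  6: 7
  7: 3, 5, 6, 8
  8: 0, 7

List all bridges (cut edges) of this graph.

The edges on the cycle 8-7-3-0-8 are not bridges since each lies on that cycle.
But removing 5-7 disconnects 5 from 7; removing 5-1 disconnects 5 from 1; removing 6-7 disconnects 6 from 7; removing 4-2 disconnects 4 from 2 — these are bridges.

1-5, 2-4, 5-7, 6-7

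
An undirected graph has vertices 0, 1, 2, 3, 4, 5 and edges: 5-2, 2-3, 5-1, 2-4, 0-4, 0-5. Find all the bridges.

The edges on the cycle 0-5-2-4-0 are not bridges since each lies on that cycle.
But removing 5-1 disconnects 5 from 1; removing 2-3 disconnects 2 from 3 — these are bridges.

1-5, 2-3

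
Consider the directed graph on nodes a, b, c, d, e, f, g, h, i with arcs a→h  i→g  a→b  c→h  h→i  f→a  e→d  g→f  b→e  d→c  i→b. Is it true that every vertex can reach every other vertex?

Yes

From a we can reach every vertex (a, b, c, d, e, f, g, h, i), and every vertex can reach a (a, b, c, d, e, f, g, h, i). So the whole graph is one strongly connected component.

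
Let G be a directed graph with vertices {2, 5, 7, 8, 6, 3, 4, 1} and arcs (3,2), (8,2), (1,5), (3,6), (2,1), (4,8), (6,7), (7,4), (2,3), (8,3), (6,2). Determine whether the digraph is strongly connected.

No

There is no directed path from 5 to 6, so the graph is not strongly connected.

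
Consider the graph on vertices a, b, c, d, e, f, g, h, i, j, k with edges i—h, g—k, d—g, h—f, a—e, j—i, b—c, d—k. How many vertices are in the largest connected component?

4

Starting from a we can reach a, e. That is one component of size 2.
Starting from b we can reach b, c. That is one component of size 2.
Starting from d we can reach d, g, k. That is one component of size 3.
Starting from f we can reach f, h, i, j. That is one component of size 4.
The largest has 4 vertices.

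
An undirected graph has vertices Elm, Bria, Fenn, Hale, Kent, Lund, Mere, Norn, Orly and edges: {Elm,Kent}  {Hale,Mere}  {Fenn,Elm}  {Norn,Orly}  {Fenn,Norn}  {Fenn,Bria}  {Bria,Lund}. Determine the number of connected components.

2

Starting from Hale we can reach Hale, Mere. That is one component of size 2.
Starting from Elm we can reach Elm, Bria, Fenn, Kent, Lund, Norn, Orly. That is one component of size 7.
Total: 2 components.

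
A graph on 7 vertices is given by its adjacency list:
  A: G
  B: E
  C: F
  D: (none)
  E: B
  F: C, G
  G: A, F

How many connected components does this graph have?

3

D is isolated — a component by itself.
Starting from B we can reach B, E. That is one component of size 2.
Starting from A we can reach A, C, F, G. That is one component of size 4.
Total: 3 components.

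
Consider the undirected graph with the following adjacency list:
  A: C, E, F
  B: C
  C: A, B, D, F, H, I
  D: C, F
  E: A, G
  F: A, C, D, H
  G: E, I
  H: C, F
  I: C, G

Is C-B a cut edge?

Yes

Removing C-B leaves no path between C and B: the component count goes from 1 to 2. So it is a bridge.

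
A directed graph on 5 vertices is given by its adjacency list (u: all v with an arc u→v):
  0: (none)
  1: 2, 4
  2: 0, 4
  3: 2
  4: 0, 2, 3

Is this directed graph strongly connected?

No

There is no directed path from 0 to 3, so the graph is not strongly connected.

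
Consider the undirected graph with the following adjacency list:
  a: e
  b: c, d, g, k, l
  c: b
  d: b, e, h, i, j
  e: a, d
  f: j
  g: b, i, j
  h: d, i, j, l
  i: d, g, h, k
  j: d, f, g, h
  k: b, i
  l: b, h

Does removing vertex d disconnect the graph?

Yes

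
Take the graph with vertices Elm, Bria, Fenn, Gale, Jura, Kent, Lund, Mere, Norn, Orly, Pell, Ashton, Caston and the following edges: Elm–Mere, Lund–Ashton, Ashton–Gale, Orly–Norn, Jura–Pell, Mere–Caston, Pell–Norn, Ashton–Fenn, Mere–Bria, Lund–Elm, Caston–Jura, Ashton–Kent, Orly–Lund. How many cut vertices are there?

Removing Lund increases the component count from 1 to 2, so Lund is a cut vertex.
Removing Mere increases the component count from 1 to 2, so Mere is a cut vertex.
Removing Ashton increases the component count from 1 to 4, so Ashton is a cut vertex.
By contrast removing Pell leaves 1 component; it is not a cut vertex. No other vertex is a cut vertex either.

3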